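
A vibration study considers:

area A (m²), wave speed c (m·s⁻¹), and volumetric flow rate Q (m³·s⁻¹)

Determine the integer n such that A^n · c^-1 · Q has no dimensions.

Balance the L exponent: (2)·n from A, plus −(1) + (3) = 2 from the rest, must sum to zero.
2n + 2 = 0, so n = -1.

-1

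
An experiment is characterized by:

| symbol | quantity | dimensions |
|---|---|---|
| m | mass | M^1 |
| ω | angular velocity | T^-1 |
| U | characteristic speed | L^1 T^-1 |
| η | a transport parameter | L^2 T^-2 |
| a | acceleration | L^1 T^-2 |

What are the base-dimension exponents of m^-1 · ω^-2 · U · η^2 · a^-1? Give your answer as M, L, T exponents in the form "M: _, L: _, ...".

M: -1, L: 4, T: -1

Collect each base-dimension exponent across the product:
  M: −(1) − 2·(0) + (0) + 2·(0) − (0) = -1
  L: −(0) − 2·(0) + (1) + 2·(2) − (1) = 4
  T: −(0) − 2·(-1) + (-1) + 2·(-2) − (-2) = -1
So the dimensions are [M⁻¹ L⁴ T⁻¹].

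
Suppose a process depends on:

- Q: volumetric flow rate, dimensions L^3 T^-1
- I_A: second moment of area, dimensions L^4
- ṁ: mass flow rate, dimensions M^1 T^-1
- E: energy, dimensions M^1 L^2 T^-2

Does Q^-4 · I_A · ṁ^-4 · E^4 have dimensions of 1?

yes

Sum the exponent of each base dimension across the product:
  M: −4·[Q]_M + [I_A]_M − 4·[ṁ]_M + 4·[E]_M = −4·(0) + (0) − 4·(1) + 4·(1) = 0
  L: −4·[Q]_L + [I_A]_L − 4·[ṁ]_L + 4·[E]_L = −4·(3) + (4) − 4·(0) + 4·(2) = 0
  T: −4·[Q]_T + [I_A]_T − 4·[ṁ]_T + 4·[E]_T = −4·(-1) + (0) − 4·(-1) + 4·(-2) = 0
  Θ: −4·[Q]_Θ + [I_A]_Θ − 4·[ṁ]_Θ + 4·[E]_Θ = −4·(0) + (0) − 4·(0) + 4·(0) = 0
All base exponents vanish — dimensionless.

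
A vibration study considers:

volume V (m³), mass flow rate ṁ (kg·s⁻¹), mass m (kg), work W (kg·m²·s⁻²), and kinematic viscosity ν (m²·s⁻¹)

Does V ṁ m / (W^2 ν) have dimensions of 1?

Sum the exponent of each base dimension across the product:
  M: [V]_M + [ṁ]_M + [m]_M − 2·[W]_M − [ν]_M = (0) + (1) + (1) − 2·(1) − (0) = 0
  L: [V]_L + [ṁ]_L + [m]_L − 2·[W]_L − [ν]_L = (3) + (0) + (0) − 2·(2) − (2) = -3
  T: [V]_T + [ṁ]_T + [m]_T − 2·[W]_T − [ν]_T = (0) + (-1) + (0) − 2·(-2) − (-1) = 4
Net dimensions [L⁻³ T⁴] ≠ [1] — not dimensionless.

no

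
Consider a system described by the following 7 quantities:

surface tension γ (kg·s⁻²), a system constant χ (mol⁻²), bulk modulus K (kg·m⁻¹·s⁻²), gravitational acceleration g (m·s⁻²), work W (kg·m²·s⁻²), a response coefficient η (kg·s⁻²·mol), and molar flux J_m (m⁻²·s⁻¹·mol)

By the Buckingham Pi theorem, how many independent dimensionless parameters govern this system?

There are 7 variables and 4 base dimensions (M, L, T, N).
The dimension matrix has rank 4.
Independent dimensionless groups: 7 − 4 = 3.

3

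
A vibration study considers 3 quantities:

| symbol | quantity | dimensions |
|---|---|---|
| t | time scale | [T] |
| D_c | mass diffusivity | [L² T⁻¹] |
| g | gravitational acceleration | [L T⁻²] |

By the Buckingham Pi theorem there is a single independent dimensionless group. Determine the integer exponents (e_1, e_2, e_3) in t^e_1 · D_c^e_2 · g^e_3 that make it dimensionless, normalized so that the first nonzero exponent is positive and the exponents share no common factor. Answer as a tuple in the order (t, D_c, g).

L: e_1·(0) + e_2·(2) + e_3·(1) = 0
T: e_1·(1) + e_2·(-1) + e_3·(-2) = 0
Solving this homogeneous linear system for the smallest-integer solution (first nonzero entry positive) gives (3, -1, 2).

(3, -1, 2)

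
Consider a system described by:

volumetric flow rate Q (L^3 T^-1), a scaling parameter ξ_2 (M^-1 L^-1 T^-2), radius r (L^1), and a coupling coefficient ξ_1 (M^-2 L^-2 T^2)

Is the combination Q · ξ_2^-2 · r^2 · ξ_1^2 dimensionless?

no

Sum the exponent of each base dimension across the product:
  M: [Q]_M − 2·[ξ_2]_M + 2·[r]_M + 2·[ξ_1]_M = (0) − 2·(-1) + 2·(0) + 2·(-2) = -2
  L: [Q]_L − 2·[ξ_2]_L + 2·[r]_L + 2·[ξ_1]_L = (3) − 2·(-1) + 2·(1) + 2·(-2) = 3
  T: [Q]_T − 2·[ξ_2]_T + 2·[r]_T + 2·[ξ_1]_T = (-1) − 2·(-2) + 2·(0) + 2·(2) = 7
Net dimensions [M⁻² L³ T⁷] ≠ [1] — not dimensionless.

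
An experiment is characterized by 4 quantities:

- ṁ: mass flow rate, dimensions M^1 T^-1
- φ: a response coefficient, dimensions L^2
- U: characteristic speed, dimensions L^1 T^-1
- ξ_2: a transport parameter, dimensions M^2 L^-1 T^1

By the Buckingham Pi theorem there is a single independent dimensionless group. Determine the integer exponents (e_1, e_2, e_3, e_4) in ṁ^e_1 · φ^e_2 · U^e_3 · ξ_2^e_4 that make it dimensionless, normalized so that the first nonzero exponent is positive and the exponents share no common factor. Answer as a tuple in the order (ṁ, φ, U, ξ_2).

(2, 1, -3, -1)

M: e_1·(1) + e_2·(0) + e_3·(0) + e_4·(2) = 0
L: e_1·(0) + e_2·(2) + e_3·(1) + e_4·(-1) = 0
T: e_1·(-1) + e_2·(0) + e_3·(-1) + e_4·(1) = 0
Solving this homogeneous linear system for the smallest-integer solution (first nonzero entry positive) gives (2, 1, -3, -1).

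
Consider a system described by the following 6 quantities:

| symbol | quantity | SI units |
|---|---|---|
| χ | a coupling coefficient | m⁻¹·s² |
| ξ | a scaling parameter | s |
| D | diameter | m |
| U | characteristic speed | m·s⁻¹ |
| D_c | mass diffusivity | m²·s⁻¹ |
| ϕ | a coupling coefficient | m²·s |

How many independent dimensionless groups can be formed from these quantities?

4

There are 6 variables and 2 base dimensions (L, T).
The dimension matrix has rank 2.
Independent dimensionless groups: 6 − 2 = 4.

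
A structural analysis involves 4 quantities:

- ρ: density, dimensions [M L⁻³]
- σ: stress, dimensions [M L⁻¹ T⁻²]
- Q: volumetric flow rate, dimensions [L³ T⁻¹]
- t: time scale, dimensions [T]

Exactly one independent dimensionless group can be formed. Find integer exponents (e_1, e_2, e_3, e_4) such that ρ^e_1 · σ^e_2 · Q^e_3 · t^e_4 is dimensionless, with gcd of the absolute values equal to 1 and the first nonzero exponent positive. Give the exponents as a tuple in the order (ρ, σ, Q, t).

(3, -3, 2, -4)

M: e_1·(1) + e_2·(1) + e_3·(0) + e_4·(0) = 0
L: e_1·(-3) + e_2·(-1) + e_3·(3) + e_4·(0) = 0
T: e_1·(0) + e_2·(-2) + e_3·(-1) + e_4·(1) = 0
Solving this homogeneous linear system for the smallest-integer solution (first nonzero entry positive) gives (3, -3, 2, -4).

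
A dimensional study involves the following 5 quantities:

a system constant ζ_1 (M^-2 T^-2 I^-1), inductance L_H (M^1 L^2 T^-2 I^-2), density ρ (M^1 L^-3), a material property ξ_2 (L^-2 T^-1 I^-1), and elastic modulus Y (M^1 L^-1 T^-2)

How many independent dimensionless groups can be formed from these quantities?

1

There are 5 variables and 4 base dimensions (M, L, T, I).
The dimension matrix has rank 4.
Independent dimensionless groups: 5 − 4 = 1.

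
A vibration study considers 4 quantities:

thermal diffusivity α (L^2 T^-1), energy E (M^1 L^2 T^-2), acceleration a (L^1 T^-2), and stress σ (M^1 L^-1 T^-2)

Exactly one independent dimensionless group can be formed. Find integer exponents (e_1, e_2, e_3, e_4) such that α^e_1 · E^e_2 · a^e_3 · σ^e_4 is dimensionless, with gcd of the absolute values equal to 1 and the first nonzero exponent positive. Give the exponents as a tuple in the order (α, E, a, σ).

M: e_1·(0) + e_2·(1) + e_3·(0) + e_4·(1) = 0
L: e_1·(2) + e_2·(2) + e_3·(1) + e_4·(-1) = 0
T: e_1·(-1) + e_2·(-2) + e_3·(-2) + e_4·(-2) = 0
Solving this homogeneous linear system for the smallest-integer solution (first nonzero entry positive) gives (2, -1, -1, 1).

(2, -1, -1, 1)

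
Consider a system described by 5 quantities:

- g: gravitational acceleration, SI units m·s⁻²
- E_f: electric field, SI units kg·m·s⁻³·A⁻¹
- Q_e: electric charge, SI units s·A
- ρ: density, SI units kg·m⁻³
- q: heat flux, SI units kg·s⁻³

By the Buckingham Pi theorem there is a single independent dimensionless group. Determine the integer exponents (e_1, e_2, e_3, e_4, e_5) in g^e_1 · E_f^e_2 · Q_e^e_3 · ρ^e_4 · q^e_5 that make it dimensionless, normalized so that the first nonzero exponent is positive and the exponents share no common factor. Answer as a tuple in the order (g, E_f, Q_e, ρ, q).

M: e_1·(0) + e_2·(1) + e_3·(0) + e_4·(1) + e_5·(1) = 0
L: e_1·(1) + e_2·(1) + e_3·(0) + e_4·(-3) + e_5·(0) = 0
T: e_1·(-2) + e_2·(-3) + e_3·(1) + e_4·(0) + e_5·(-3) = 0
I: e_1·(0) + e_2·(-1) + e_3·(1) + e_4·(0) + e_5·(0) = 0
Solving this homogeneous linear system for the smallest-integer solution (first nonzero entry positive) gives (2, 1, 1, 1, -2).

(2, 1, 1, 1, -2)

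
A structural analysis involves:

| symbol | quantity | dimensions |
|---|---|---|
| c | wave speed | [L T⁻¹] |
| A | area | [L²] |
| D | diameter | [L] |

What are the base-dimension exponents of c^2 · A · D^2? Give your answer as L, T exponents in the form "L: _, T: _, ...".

L: 6, T: -2

Collect each base-dimension exponent across the product:
  L: 2·(1) + (2) + 2·(1) = 6
  T: 2·(-1) + (0) + 2·(0) = -2
So the dimensions are [L⁶ T⁻²].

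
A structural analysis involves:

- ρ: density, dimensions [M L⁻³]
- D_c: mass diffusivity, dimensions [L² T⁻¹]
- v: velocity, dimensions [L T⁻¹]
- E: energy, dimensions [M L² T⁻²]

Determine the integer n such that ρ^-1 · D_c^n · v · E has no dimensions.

-3

Balance the L exponent: (2)·n from D_c, plus −(-3) + (1) + (2) = 6 from the rest, must sum to zero.
2n + 6 = 0, so n = -3.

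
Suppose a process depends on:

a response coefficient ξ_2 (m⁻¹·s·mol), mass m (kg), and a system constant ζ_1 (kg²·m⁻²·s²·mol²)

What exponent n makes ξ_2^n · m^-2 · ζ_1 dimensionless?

-2

Balance the L exponent: (-1)·n from ξ_2, plus −2·(0) + (-2) = -2 from the rest, must sum to zero.
−n − 2 = 0, so n = -2.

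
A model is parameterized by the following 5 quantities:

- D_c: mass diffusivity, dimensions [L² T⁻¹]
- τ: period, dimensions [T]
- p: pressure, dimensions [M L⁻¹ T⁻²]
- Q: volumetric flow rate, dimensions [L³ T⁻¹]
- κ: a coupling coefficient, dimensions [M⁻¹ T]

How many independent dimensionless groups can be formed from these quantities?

2

There are 5 variables and 3 base dimensions (M, L, T).
The dimension matrix has rank 3.
Independent dimensionless groups: 5 − 3 = 2.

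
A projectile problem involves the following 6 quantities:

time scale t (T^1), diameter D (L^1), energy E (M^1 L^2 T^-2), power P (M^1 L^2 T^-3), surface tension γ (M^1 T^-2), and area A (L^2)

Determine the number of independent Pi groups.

There are 6 variables and 3 base dimensions (M, L, T).
The dimension matrix has rank 3.
Independent dimensionless groups: 6 − 3 = 3.

3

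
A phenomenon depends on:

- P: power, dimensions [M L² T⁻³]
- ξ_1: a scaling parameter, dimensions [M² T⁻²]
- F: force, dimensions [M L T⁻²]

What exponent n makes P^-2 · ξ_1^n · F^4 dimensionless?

-1

Balance the M exponent: (2)·n from ξ_1, plus −2·(1) + 4·(1) = 2 from the rest, must sum to zero.
2n + 2 = 0, so n = -1.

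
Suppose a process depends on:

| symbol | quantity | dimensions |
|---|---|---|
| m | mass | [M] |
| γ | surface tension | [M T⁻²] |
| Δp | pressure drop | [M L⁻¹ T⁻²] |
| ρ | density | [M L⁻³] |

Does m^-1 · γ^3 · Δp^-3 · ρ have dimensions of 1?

yes

Sum the exponent of each base dimension across the product:
  M: −[m]_M + 3·[γ]_M − 3·[Δp]_M + [ρ]_M = −(1) + 3·(1) − 3·(1) + (1) = 0
  L: −[m]_L + 3·[γ]_L − 3·[Δp]_L + [ρ]_L = −(0) + 3·(0) − 3·(-1) + (-3) = 0
  T: −[m]_T + 3·[γ]_T − 3·[Δp]_T + [ρ]_T = −(0) + 3·(-2) − 3·(-2) + (0) = 0
All base exponents vanish — dimensionless.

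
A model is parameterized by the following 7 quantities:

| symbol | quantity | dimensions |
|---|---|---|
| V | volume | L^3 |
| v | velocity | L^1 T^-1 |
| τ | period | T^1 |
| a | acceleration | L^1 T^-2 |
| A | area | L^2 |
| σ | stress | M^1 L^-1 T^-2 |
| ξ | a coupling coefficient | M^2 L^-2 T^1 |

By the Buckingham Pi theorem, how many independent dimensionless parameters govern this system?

There are 7 variables and 3 base dimensions (M, L, T).
The dimension matrix has rank 3.
Independent dimensionless groups: 7 − 3 = 4.

4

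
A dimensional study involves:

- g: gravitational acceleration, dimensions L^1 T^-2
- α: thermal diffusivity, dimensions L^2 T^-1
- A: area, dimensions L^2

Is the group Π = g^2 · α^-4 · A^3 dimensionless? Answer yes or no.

Sum the exponent of each base dimension across the product:
  L: 2·[g]_L − 4·[α]_L + 3·[A]_L = 2·(1) − 4·(2) + 3·(2) = 0
  T: 2·[g]_T − 4·[α]_T + 3·[A]_T = 2·(-2) − 4·(-1) + 3·(0) = 0
All base exponents vanish — dimensionless.

yes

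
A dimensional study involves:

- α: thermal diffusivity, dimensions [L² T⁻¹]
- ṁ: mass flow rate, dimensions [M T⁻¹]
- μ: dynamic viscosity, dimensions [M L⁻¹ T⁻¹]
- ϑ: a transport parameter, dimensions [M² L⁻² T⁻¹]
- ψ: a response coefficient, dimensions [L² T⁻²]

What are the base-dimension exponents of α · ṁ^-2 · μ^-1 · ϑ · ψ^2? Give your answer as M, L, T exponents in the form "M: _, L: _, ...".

Collect each base-dimension exponent across the product:
  M: (0) − 2·(1) − (1) + (2) + 2·(0) = -1
  L: (2) − 2·(0) − (-1) + (-2) + 2·(2) = 5
  T: (-1) − 2·(-1) − (-1) + (-1) + 2·(-2) = -3
So the dimensions are [M⁻¹ L⁵ T⁻³].

M: -1, L: 5, T: -3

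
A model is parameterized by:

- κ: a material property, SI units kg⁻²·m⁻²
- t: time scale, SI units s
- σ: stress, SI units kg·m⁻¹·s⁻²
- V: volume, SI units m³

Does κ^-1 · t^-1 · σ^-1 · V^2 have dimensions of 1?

no

Sum the exponent of each base dimension across the product:
  M: −[κ]_M − [t]_M − [σ]_M + 2·[V]_M = −(-2) − (0) − (1) + 2·(0) = 1
  L: −[κ]_L − [t]_L − [σ]_L + 2·[V]_L = −(-2) − (0) − (-1) + 2·(3) = 9
  T: −[κ]_T − [t]_T − [σ]_T + 2·[V]_T = −(0) − (1) − (-2) + 2·(0) = 1
Net dimensions [M L⁹ T] ≠ [1] — not dimensionless.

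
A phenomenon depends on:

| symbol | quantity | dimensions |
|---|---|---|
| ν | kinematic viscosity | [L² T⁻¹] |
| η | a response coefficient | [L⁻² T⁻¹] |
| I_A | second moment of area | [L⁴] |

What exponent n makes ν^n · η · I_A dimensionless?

-1

Balance the L exponent: (2)·n from ν, plus (-2) + (4) = 2 from the rest, must sum to zero.
2n + 2 = 0, so n = -1.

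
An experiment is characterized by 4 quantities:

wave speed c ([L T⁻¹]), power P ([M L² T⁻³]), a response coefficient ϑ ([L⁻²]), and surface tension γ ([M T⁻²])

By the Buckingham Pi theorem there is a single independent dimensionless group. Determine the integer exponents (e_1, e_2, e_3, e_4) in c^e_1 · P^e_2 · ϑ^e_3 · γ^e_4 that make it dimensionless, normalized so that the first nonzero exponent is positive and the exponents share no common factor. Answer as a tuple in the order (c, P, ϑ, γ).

M: e_1·(0) + e_2·(1) + e_3·(0) + e_4·(1) = 0
L: e_1·(1) + e_2·(2) + e_3·(-2) + e_4·(0) = 0
T: e_1·(-1) + e_2·(-3) + e_3·(0) + e_4·(-2) = 0
Solving this homogeneous linear system for the smallest-integer solution (first nonzero entry positive) gives (2, -2, -1, 2).

(2, -2, -1, 2)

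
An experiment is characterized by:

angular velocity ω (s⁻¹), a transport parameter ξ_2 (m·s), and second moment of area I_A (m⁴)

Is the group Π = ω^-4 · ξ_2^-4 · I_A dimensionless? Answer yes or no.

yes

Sum the exponent of each base dimension across the product:
  L: −4·[ω]_L − 4·[ξ_2]_L + [I_A]_L = −4·(0) − 4·(1) + (4) = 0
  T: −4·[ω]_T − 4·[ξ_2]_T + [I_A]_T = −4·(-1) − 4·(1) + (0) = 0
All base exponents vanish — dimensionless.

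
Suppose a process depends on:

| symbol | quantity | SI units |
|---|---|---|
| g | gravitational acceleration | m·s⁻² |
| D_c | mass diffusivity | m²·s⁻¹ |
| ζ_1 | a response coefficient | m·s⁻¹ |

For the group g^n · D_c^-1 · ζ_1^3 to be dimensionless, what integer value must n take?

Balance the L exponent: (1)·n from g, plus −(2) + 3·(1) = 1 from the rest, must sum to zero.
n + 1 = 0, so n = -1.

-1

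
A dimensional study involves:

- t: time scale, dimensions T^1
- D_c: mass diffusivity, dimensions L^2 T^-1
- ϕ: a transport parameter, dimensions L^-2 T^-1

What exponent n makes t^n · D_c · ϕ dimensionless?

Balance the T exponent: (1)·n from t, plus (-1) + (-1) = -2 from the rest, must sum to zero.
n − 2 = 0, so n = 2.

2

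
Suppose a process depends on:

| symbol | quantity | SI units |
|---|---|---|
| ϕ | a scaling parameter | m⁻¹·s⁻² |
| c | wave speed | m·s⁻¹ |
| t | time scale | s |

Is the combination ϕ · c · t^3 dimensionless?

Sum the exponent of each base dimension across the product:
  M: [ϕ]_M + [c]_M + 3·[t]_M = (0) + (0) + 3·(0) = 0
  L: [ϕ]_L + [c]_L + 3·[t]_L = (-1) + (1) + 3·(0) = 0
  T: [ϕ]_T + [c]_T + 3·[t]_T = (-2) + (-1) + 3·(1) = 0
  N: [ϕ]_N + [c]_N + 3·[t]_N = (0) + (0) + 3·(0) = 0
All base exponents vanish — dimensionless.

yes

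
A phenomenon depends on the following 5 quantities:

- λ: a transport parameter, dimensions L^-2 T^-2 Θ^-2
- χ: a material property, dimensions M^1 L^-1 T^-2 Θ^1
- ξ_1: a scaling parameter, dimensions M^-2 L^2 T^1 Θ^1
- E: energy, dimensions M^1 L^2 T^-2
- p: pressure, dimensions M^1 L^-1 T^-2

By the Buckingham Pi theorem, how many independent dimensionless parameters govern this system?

There are 5 variables and 4 base dimensions (M, L, T, Θ).
The dimension matrix has rank 4.
Independent dimensionless groups: 5 − 4 = 1.

1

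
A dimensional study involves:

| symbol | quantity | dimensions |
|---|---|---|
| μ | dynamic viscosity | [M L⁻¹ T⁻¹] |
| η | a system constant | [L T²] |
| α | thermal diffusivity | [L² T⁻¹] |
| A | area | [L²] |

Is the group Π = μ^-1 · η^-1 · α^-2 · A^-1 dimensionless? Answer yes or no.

Sum the exponent of each base dimension across the product:
  M: −[μ]_M − [η]_M − 2·[α]_M − [A]_M = −(1) − (0) − 2·(0) − (0) = -1
  L: −[μ]_L − [η]_L − 2·[α]_L − [A]_L = −(-1) − (1) − 2·(2) − (2) = -6
  T: −[μ]_T − [η]_T − 2·[α]_T − [A]_T = −(-1) − (2) − 2·(-1) − (0) = 1
Net dimensions [M⁻¹ L⁻⁶ T] ≠ [1] — not dimensionless.

no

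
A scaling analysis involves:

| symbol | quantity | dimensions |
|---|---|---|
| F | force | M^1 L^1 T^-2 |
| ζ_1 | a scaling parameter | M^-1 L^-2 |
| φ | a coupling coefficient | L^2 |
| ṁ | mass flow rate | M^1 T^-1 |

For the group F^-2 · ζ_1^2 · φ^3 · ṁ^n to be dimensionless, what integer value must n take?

4

Balance the M exponent: (1)·n from ṁ, plus −2·(1) + 2·(-1) + 3·(0) = -4 from the rest, must sum to zero.
n − 4 = 0, so n = 4.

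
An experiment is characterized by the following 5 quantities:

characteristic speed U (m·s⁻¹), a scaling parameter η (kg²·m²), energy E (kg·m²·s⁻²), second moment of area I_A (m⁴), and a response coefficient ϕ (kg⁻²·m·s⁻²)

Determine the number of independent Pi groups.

There are 5 variables and 3 base dimensions (M, L, T).
The dimension matrix has rank 3.
Independent dimensionless groups: 5 − 3 = 2.

2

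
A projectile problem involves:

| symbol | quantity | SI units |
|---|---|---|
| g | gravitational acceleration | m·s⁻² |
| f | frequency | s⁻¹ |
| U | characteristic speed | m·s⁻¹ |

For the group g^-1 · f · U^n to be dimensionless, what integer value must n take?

Balance the L exponent: (1)·n from U, plus −(1) + (0) = -1 from the rest, must sum to zero.
n − 1 = 0, so n = 1.

1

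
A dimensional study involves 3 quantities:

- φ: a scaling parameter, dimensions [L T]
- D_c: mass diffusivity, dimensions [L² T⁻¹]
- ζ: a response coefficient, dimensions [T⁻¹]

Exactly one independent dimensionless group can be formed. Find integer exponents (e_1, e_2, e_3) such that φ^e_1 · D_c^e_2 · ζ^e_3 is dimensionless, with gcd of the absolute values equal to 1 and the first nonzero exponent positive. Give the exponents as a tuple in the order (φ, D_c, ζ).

L: e_1·(1) + e_2·(2) + e_3·(0) = 0
T: e_1·(1) + e_2·(-1) + e_3·(-1) = 0
Solving this homogeneous linear system for the smallest-integer solution (first nonzero entry positive) gives (2, -1, 3).

(2, -1, 3)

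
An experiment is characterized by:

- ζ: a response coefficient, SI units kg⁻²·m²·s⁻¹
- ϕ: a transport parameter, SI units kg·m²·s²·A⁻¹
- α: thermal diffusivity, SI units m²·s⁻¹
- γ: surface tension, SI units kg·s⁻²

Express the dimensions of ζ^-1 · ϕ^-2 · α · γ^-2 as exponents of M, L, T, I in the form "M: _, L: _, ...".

Collect each base-dimension exponent across the product:
  M: −(-2) − 2·(1) + (0) − 2·(1) = -2
  L: −(2) − 2·(2) + (2) − 2·(0) = -4
  T: −(-1) − 2·(2) + (-1) − 2·(-2) = 0
  I: −(0) − 2·(-1) + (0) − 2·(0) = 2
So the dimensions are [M⁻² L⁻⁴ I²].

M: -2, L: -4, T: 0, I: 2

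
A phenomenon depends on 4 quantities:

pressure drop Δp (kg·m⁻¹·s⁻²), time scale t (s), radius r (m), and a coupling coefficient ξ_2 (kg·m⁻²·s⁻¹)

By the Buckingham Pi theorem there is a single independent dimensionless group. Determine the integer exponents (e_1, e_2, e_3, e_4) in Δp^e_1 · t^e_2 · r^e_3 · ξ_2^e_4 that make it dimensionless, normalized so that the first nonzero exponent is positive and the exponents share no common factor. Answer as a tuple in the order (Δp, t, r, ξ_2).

M: e_1·(1) + e_2·(0) + e_3·(0) + e_4·(1) = 0
L: e_1·(-1) + e_2·(0) + e_3·(1) + e_4·(-2) = 0
T: e_1·(-2) + e_2·(1) + e_3·(0) + e_4·(-1) = 0
Solving this homogeneous linear system for the smallest-integer solution (first nonzero entry positive) gives (1, 1, -1, -1).

(1, 1, -1, -1)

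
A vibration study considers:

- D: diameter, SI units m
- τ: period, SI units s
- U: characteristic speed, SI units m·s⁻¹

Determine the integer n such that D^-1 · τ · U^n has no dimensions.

1

Balance the L exponent: (1)·n from U, plus −(1) + (0) = -1 from the rest, must sum to zero.
n − 1 = 0, so n = 1.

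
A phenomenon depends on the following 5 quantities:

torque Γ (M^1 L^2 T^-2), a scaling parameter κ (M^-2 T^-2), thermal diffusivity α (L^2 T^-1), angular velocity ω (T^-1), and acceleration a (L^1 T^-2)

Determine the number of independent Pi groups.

There are 5 variables and 3 base dimensions (M, L, T).
The dimension matrix has rank 3.
Independent dimensionless groups: 5 − 3 = 2.

2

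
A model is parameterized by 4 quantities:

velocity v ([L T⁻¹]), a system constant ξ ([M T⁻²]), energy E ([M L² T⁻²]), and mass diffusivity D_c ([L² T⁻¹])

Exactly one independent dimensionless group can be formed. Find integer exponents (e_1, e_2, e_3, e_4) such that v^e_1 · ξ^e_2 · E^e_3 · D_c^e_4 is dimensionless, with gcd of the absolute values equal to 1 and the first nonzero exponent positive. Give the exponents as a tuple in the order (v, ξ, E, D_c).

M: e_1·(0) + e_2·(1) + e_3·(1) + e_4·(0) = 0
L: e_1·(1) + e_2·(0) + e_3·(2) + e_4·(2) = 0
T: e_1·(-1) + e_2·(-2) + e_3·(-2) + e_4·(-1) = 0
Solving this homogeneous linear system for the smallest-integer solution (first nonzero entry positive) gives (2, -1, 1, -2).

(2, -1, 1, -2)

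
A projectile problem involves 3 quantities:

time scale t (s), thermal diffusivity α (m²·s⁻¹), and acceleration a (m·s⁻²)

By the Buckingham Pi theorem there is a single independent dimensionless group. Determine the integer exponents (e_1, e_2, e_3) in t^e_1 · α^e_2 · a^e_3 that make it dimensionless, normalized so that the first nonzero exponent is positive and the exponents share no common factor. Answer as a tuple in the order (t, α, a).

L: e_1·(0) + e_2·(2) + e_3·(1) = 0
T: e_1·(1) + e_2·(-1) + e_3·(-2) = 0
Solving this homogeneous linear system for the smallest-integer solution (first nonzero entry positive) gives (3, -1, 2).

(3, -1, 2)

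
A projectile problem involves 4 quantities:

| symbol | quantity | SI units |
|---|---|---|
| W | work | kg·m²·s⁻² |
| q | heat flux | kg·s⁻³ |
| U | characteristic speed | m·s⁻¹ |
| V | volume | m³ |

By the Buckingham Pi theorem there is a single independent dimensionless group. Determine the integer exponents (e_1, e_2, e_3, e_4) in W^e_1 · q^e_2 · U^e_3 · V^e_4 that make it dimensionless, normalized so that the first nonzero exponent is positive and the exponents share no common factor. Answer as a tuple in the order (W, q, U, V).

(1, -1, 1, -1)

M: e_1·(1) + e_2·(1) + e_3·(0) + e_4·(0) = 0
L: e_1·(2) + e_2·(0) + e_3·(1) + e_4·(3) = 0
T: e_1·(-2) + e_2·(-3) + e_3·(-1) + e_4·(0) = 0
Solving this homogeneous linear system for the smallest-integer solution (first nonzero entry positive) gives (1, -1, 1, -1).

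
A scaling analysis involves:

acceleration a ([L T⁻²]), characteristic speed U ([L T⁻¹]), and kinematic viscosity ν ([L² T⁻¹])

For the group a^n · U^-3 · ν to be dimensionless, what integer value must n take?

1

Balance the L exponent: (1)·n from a, plus −3·(1) + (2) = -1 from the rest, must sum to zero.
n − 1 = 0, so n = 1.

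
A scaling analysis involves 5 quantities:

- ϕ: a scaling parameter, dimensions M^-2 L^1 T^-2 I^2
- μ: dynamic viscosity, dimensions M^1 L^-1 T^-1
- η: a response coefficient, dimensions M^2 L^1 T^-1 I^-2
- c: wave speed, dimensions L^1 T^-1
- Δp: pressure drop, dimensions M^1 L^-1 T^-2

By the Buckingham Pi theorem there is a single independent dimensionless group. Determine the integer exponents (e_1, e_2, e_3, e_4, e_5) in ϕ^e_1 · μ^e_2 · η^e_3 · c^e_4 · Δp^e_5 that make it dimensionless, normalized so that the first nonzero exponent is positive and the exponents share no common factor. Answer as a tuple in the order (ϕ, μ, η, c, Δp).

M: e_1·(-2) + e_2·(1) + e_3·(2) + e_4·(0) + e_5·(1) = 0
L: e_1·(1) + e_2·(-1) + e_3·(1) + e_4·(1) + e_5·(-1) = 0
T: e_1·(-2) + e_2·(-1) + e_3·(-1) + e_4·(-1) + e_5·(-2) = 0
I: e_1·(2) + e_2·(0) + e_3·(-2) + e_4·(0) + e_5·(0) = 0
Solving this homogeneous linear system for the smallest-integer solution (first nonzero entry positive) gives (1, 1, 1, -2, -1).

(1, 1, 1, -2, -1)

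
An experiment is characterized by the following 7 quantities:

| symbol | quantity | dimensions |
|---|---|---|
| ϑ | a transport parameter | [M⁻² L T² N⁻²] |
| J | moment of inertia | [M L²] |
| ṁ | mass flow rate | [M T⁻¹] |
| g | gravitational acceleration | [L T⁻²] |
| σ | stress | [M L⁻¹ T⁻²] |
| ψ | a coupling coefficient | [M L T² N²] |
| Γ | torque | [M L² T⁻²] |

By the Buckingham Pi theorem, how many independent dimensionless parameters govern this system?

There are 7 variables and 4 base dimensions (M, L, T, N).
The dimension matrix has rank 4.
Independent dimensionless groups: 7 − 4 = 3.

3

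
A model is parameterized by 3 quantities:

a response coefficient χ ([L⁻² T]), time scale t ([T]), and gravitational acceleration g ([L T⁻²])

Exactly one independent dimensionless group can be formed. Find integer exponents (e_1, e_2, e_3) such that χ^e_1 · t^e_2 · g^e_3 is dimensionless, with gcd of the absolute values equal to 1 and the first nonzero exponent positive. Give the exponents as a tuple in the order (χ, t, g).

L: e_1·(-2) + e_2·(0) + e_3·(1) = 0
T: e_1·(1) + e_2·(1) + e_3·(-2) = 0
Solving this homogeneous linear system for the smallest-integer solution (first nonzero entry positive) gives (1, 3, 2).

(1, 3, 2)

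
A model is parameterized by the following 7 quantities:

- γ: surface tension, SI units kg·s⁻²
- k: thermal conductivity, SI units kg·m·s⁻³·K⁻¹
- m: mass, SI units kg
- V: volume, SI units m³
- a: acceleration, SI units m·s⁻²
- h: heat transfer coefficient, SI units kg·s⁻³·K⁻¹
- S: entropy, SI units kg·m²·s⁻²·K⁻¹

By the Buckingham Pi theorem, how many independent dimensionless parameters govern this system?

There are 7 variables and 4 base dimensions (M, L, T, Θ).
The dimension matrix has rank 4.
Independent dimensionless groups: 7 − 4 = 3.

3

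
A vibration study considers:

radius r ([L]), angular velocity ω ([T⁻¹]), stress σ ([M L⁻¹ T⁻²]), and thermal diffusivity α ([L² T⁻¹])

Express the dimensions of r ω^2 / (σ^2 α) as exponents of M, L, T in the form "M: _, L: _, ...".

Collect each base-dimension exponent across the product:
  M: (0) + 2·(0) − 2·(1) − (0) = -2
  L: (1) + 2·(0) − 2·(-1) − (2) = 1
  T: (0) + 2·(-1) − 2·(-2) − (-1) = 3
So the dimensions are [M⁻² L T³].

M: -2, L: 1, T: 3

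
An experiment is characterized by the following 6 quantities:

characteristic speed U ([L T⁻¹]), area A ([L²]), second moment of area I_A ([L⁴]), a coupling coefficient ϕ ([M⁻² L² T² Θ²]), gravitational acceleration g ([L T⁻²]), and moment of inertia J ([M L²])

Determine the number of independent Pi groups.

2

There are 6 variables and 4 base dimensions (M, L, T, Θ).
The dimension matrix has rank 4.
Independent dimensionless groups: 6 − 4 = 2.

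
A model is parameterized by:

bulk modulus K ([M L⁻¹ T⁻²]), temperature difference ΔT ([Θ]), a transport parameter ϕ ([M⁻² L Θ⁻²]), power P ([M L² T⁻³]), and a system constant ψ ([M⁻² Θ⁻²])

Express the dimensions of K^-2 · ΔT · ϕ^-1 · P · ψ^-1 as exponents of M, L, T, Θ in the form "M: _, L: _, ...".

Collect each base-dimension exponent across the product:
  M: −2·(1) + (0) − (-2) + (1) − (-2) = 3
  L: −2·(-1) + (0) − (1) + (2) − (0) = 3
  T: −2·(-2) + (0) − (0) + (-3) − (0) = 1
  Θ: −2·(0) + (1) − (-2) + (0) − (-2) = 5
So the dimensions are [M³ L³ T Θ⁵].

M: 3, L: 3, T: 1, Θ: 5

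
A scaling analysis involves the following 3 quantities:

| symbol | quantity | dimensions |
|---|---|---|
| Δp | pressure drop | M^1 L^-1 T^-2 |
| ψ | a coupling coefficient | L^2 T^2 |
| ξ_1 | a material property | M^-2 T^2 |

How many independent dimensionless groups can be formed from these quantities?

1

There are 3 variables and 3 base dimensions (M, L, T).
The dimension matrix has rank 2 (less than 3: the dimension vectors are linearly dependent).
Independent dimensionless groups: 3 − 2 = 1.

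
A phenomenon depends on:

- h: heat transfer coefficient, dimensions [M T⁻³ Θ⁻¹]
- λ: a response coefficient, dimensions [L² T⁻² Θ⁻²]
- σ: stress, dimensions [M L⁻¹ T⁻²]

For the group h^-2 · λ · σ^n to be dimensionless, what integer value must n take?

2

Balance the M exponent: (1)·n from σ, plus −2·(1) + (0) = -2 from the rest, must sum to zero.
n − 2 = 0, so n = 2.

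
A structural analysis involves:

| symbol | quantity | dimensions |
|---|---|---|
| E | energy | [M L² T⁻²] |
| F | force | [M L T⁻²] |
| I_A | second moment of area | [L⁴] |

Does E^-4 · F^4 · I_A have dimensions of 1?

Sum the exponent of each base dimension across the product:
  M: −4·[E]_M + 4·[F]_M + [I_A]_M = −4·(1) + 4·(1) + (0) = 0
  L: −4·[E]_L + 4·[F]_L + [I_A]_L = −4·(2) + 4·(1) + (4) = 0
  T: −4·[E]_T + 4·[F]_T + [I_A]_T = −4·(-2) + 4·(-2) + (0) = 0
All base exponents vanish — dimensionless.

yes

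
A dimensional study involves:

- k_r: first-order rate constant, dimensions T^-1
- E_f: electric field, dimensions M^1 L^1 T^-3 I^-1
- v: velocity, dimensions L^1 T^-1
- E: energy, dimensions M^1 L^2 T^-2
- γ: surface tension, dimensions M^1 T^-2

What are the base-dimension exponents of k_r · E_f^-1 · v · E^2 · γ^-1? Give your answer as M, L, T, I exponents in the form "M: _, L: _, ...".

Collect each base-dimension exponent across the product:
  M: (0) − (1) + (0) + 2·(1) − (1) = 0
  L: (0) − (1) + (1) + 2·(2) − (0) = 4
  T: (-1) − (-3) + (-1) + 2·(-2) − (-2) = -1
  I: (0) − (-1) + (0) + 2·(0) − (0) = 1
So the dimensions are [L⁴ T⁻¹ I].

M: 0, L: 4, T: -1, I: 1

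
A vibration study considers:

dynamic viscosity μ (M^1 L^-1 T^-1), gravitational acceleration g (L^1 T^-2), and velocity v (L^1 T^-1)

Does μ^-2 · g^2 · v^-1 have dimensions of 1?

Sum the exponent of each base dimension across the product:
  M: −2·[μ]_M + 2·[g]_M − [v]_M = −2·(1) + 2·(0) − (0) = -2
  L: −2·[μ]_L + 2·[g]_L − [v]_L = −2·(-1) + 2·(1) − (1) = 3
  T: −2·[μ]_T + 2·[g]_T − [v]_T = −2·(-1) + 2·(-2) − (-1) = -1
Net dimensions [M⁻² L³ T⁻¹] ≠ [1] — not dimensionless.

no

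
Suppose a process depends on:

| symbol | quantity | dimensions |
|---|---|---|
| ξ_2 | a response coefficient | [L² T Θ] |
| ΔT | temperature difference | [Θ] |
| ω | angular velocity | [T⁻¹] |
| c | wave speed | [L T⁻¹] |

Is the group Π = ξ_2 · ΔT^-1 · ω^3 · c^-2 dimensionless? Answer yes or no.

Sum the exponent of each base dimension across the product:
  M: [ξ_2]_M − [ΔT]_M + 3·[ω]_M − 2·[c]_M = (0) − (0) + 3·(0) − 2·(0) = 0
  L: [ξ_2]_L − [ΔT]_L + 3·[ω]_L − 2·[c]_L = (2) − (0) + 3·(0) − 2·(1) = 0
  T: [ξ_2]_T − [ΔT]_T + 3·[ω]_T − 2·[c]_T = (1) − (0) + 3·(-1) − 2·(-1) = 0
  Θ: [ξ_2]_Θ − [ΔT]_Θ + 3·[ω]_Θ − 2·[c]_Θ = (1) − (1) + 3·(0) − 2·(0) = 0
All base exponents vanish — dimensionless.

yes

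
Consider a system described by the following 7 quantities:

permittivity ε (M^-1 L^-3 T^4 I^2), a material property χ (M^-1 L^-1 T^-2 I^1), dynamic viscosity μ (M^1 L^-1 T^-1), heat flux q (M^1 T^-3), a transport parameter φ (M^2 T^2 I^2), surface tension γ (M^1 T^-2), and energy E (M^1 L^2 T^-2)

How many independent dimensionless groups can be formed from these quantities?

There are 7 variables and 4 base dimensions (M, L, T, I).
The dimension matrix has rank 4.
Independent dimensionless groups: 7 − 4 = 3.

3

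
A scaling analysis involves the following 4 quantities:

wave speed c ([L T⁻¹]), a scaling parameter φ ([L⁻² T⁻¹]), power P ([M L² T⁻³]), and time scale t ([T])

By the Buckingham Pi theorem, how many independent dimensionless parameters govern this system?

1

There are 4 variables and 3 base dimensions (M, L, T).
The dimension matrix has rank 3.
Independent dimensionless groups: 4 − 3 = 1.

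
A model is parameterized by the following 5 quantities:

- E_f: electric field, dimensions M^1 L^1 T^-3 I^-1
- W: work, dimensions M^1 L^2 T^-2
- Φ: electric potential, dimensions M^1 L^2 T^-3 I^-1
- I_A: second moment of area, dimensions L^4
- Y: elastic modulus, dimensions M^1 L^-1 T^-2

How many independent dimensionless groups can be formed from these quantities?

There are 5 variables and 4 base dimensions (M, L, T, I).
The dimension matrix has rank 3 (less than 4: the dimension vectors are linearly dependent).
Independent dimensionless groups: 5 − 3 = 2.

2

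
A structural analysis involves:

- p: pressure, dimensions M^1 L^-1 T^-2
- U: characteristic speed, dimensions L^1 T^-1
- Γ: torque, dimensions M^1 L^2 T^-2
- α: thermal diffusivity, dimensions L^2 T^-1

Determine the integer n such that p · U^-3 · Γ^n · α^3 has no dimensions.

-1

Balance the M exponent: (1)·n from Γ, plus (1) − 3·(0) + 3·(0) = 1 from the rest, must sum to zero.
n + 1 = 0, so n = -1.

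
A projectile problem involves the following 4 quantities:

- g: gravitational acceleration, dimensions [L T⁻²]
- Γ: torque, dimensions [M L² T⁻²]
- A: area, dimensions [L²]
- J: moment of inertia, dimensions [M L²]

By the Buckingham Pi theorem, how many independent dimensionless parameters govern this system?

There are 4 variables and 3 base dimensions (M, L, T).
The dimension matrix has rank 3.
Independent dimensionless groups: 4 − 3 = 1.

1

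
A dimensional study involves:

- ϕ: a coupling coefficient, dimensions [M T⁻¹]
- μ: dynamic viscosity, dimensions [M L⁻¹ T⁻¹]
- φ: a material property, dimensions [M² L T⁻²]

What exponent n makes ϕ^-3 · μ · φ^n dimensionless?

Balance the M exponent: (2)·n from φ, plus −3·(1) + (1) = -2 from the rest, must sum to zero.
2n − 2 = 0, so n = 1.

1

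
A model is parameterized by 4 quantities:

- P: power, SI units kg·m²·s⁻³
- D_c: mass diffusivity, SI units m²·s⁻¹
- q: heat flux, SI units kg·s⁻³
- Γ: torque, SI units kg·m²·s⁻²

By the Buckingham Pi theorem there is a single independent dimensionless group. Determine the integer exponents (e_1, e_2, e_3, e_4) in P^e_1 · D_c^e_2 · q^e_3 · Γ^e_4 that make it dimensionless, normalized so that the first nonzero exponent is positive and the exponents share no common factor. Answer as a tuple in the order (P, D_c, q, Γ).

(2, -1, -1, -1)

M: e_1·(1) + e_2·(0) + e_3·(1) + e_4·(1) = 0
L: e_1·(2) + e_2·(2) + e_3·(0) + e_4·(2) = 0
T: e_1·(-3) + e_2·(-1) + e_3·(-3) + e_4·(-2) = 0
Solving this homogeneous linear system for the smallest-integer solution (first nonzero entry positive) gives (2, -1, -1, -1).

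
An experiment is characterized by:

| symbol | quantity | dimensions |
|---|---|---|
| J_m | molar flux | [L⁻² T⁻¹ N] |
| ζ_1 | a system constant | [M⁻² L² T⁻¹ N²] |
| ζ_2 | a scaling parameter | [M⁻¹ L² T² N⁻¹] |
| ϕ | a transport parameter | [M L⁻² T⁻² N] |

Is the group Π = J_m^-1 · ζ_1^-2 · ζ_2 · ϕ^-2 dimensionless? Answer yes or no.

Sum the exponent of each base dimension across the product:
  M: −[J_m]_M − 2·[ζ_1]_M + [ζ_2]_M − 2·[ϕ]_M = −(0) − 2·(-2) + (-1) − 2·(1) = 1
  L: −[J_m]_L − 2·[ζ_1]_L + [ζ_2]_L − 2·[ϕ]_L = −(-2) − 2·(2) + (2) − 2·(-2) = 4
  T: −[J_m]_T − 2·[ζ_1]_T + [ζ_2]_T − 2·[ϕ]_T = −(-1) − 2·(-1) + (2) − 2·(-2) = 9
  N: −[J_m]_N − 2·[ζ_1]_N + [ζ_2]_N − 2·[ϕ]_N = −(1) − 2·(2) + (-1) − 2·(1) = -8
Net dimensions [M L⁴ T⁹ N⁻⁸] ≠ [1] — not dimensionless.

no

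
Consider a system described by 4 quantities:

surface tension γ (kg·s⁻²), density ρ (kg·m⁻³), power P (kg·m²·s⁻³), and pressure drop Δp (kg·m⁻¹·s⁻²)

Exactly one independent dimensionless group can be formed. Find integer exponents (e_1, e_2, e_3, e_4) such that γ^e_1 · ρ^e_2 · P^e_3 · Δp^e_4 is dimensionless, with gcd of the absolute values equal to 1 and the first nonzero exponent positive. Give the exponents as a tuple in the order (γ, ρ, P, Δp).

(4, -1, -2, -1)

M: e_1·(1) + e_2·(1) + e_3·(1) + e_4·(1) = 0
L: e_1·(0) + e_2·(-3) + e_3·(2) + e_4·(-1) = 0
T: e_1·(-2) + e_2·(0) + e_3·(-3) + e_4·(-2) = 0
Solving this homogeneous linear system for the smallest-integer solution (first nonzero entry positive) gives (4, -1, -2, -1).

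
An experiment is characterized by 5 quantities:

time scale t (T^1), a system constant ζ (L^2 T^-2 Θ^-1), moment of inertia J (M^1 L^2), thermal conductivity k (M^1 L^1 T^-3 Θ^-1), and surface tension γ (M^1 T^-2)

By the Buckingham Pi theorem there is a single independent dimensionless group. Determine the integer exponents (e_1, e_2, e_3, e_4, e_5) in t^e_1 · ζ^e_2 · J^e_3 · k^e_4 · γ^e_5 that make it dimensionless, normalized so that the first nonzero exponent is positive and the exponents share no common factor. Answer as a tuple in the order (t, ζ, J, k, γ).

M: e_1·(0) + e_2·(0) + e_3·(1) + e_4·(1) + e_5·(1) = 0
L: e_1·(0) + e_2·(2) + e_3·(2) + e_4·(1) + e_5·(0) = 0
T: e_1·(1) + e_2·(-2) + e_3·(0) + e_4·(-3) + e_5·(-2) = 0
Θ: e_1·(0) + e_2·(-1) + e_3·(0) + e_4·(-1) + e_5·(0) = 0
Solving this homogeneous linear system for the smallest-integer solution (first nonzero entry positive) gives (4, 2, -1, -2, 3).

(4, 2, -1, -2, 3)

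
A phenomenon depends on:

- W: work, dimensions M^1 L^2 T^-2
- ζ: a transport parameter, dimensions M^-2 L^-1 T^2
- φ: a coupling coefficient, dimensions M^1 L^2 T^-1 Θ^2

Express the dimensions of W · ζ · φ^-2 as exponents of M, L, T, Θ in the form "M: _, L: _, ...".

Collect each base-dimension exponent across the product:
  M: (1) + (-2) − 2·(1) = -3
  L: (2) + (-1) − 2·(2) = -3
  T: (-2) + (2) − 2·(-1) = 2
  Θ: (0) + (0) − 2·(2) = -4
So the dimensions are [M⁻³ L⁻³ T² Θ⁻⁴].

M: -3, L: -3, T: 2, Θ: -4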